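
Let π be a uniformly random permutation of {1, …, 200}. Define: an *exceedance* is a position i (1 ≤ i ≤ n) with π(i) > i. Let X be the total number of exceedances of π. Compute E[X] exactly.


Write X = Σ_{i=1}^{200} X_i, where X_i = 1_{π(i) > i}.
For each fixed i, π(i) is uniform over {1, …, 200} (marginal of a uniform permutation), so P[π(i) > i] = (n − i)/n. Summing: Σ_{i=1}^{200} (n − i)/n = (0 + 1 + … + 199)/200 = 200(200 − 1)/(2·200) = (200 − 1)/2.
Hence E[X] = Σ_{i=1}^{200} (200 − i)/200 = 199/2 ≈ 99.500.

E[X] = 199/2 = 99.500.


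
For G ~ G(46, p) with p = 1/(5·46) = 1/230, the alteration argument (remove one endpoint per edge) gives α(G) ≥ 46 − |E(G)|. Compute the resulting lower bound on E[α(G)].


E[|E(G)|] = C(46, 2)·p = 1035 · (1/230) = 9/2.
E[α(G)] ≥ n − E[|E(G)|] = 46 − 9/2 = 83/2.
Numerically: ≈ 41.50000.
(This is only a lower bound; the true E[α(G)] may be larger.)

E[α(G)] ≥ 83/2 ≈ 41.50000.


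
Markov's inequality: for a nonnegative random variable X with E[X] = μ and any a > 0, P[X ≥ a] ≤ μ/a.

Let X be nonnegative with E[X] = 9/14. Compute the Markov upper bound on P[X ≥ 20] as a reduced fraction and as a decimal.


μ = E[X] = 9/14, a = 20.
Markov: P[X ≥ 20] ≤ μ/a = (9/14)/20 = 9/280.
Numerically: ≈ 0.03214.
(Since a = 20 > μ = 0.64286, the bound 9/280 is < 1 and informative.)

P[X ≥ 20] ≤ 9/280 ≈ 0.03214.


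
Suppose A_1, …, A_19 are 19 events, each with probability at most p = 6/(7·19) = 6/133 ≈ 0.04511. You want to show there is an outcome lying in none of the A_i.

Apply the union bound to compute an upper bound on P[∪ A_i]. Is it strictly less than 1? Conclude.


Union bound: P[∪_{i=1}^{19} A_i] ≤ Σ_i P[A_i] ≤ 19·p = 19·(6/133) = 6/7.
Numerically: 6/7 ≈ 0.85714.
Is 6/7 < 1? YES.
Since P[∪ A_i] ≤ 6/7 < 1, the complement has P[∩ A_i^c] ≥ 1 − 6/7 = 1/7 > 0, so some outcome avoids every A_i.

19·p = 6/7 ≈ 0.85714; existence CERTIFIED by the union bound.


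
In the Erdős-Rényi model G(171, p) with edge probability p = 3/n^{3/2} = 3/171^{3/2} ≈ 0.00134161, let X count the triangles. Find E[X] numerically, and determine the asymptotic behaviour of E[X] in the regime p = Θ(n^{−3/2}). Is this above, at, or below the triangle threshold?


Number of potential triangles: C(171, 3) = 818805.
Each occurs with probability p³ ≈ (0.00134161)³ ≈ 2.41480056e-09.
By linearity: E[X] = C(171, 3)·p³ ≈ 818805 · 2.41480056e-09 ≈ 0.001977.
Since α = 3/2 > 1, p = c/n^{3/2} = o(1/n) is below the triangle threshold p ~ 1/n. Asymptotically E[X] ~ (c³/6)·n^{3(1−α)} = (3³/6)·n^{-1.5} → 0, so by Markov's inequality G has no triangles w.h.p.

E[X] ≈ 0.001977; in regime p = Θ(1/n^{3/2}) E[X] tends to 0 (below the triangle threshold p ~ 1/n).


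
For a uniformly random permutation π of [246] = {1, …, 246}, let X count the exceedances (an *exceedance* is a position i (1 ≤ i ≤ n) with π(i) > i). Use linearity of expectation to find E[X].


Write X = Σ_{i=1}^{246} X_i, where X_i = 1_{π(i) > i}.
For each fixed i, π(i) is uniform over {1, …, 246} (marginal of a uniform permutation), so P[π(i) > i] = (n − i)/n. Summing: Σ_{i=1}^{246} (n − i)/n = (0 + 1 + … + 245)/246 = 246(246 − 1)/(2·246) = (246 − 1)/2.
Hence E[X] = Σ_{i=1}^{246} (246 − i)/246 = 245/2 ≈ 122.5000.

E[X] = 245/2 = 122.5000.


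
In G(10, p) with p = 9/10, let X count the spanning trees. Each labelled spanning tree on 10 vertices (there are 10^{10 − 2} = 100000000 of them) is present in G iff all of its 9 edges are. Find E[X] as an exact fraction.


K_10 has 10^{10 − 2} = 100000000 labelled spanning trees.
For each such spanning tree H, let X_H = 1 if all 9 edges of H are present in G. Then P[X_H = 1] = p^{9} = (9/10)^{9} = 387420489/1000000000.
Summing the indicators: E[X] = Σ_H E[X_H] = 100000000 · p^{9} = 100000000 · 387420489/1000000000 = 387420489/10.
Numerically: E[X] ≈ 3.8742e+07.

E[X] = 100000000 · (9/10)^{9} = 387420489/10 ≈ 3.8742e+07.


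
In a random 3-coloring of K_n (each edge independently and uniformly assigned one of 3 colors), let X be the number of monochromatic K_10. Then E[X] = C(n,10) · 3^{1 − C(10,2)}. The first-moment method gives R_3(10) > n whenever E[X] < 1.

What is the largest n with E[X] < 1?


We need C(n, 10) · 3^{1 − 45} < 1, i.e. C(n, 10) < 3^{45 − 1} = 984770902183611232881.
Check values of n near the boundary:
  n = 568: C(568, 10) = 889446337783744949208; 889446337783744949208 < 984770902183611232881? YES
  n = 569: C(569, 10) = 905357721286137524328; 905357721286137524328 < 984770902183611232881? YES
  n = 570: C(570, 10) = 921524823451961408691; 921524823451961408691 < 984770902183611232881? YES
  n = 571: C(571, 10) = 937951290893172842001; 937951290893172842001 < 984770902183611232881? YES
  n = 572: C(572, 10) = 954640815642161682606; 954640815642161682606 < 984770902183611232881? YES
  n = 573: C(573, 10) = 971597135635805762226; 971597135635805762226 < 984770902183611232881? YES
  n = 574: C(574, 10) = 988824035203816502691; 988824035203816502691 < 984770902183611232881? NO
  n = 575: C(575, 10) = 1006325345561406175305; 1006325345561406175305 < 984770902183611232881? NO
  n = 576: C(576, 10) = 1024104945306307344480; 1024104945306307344480 < 984770902183611232881? NO
The largest n with C(n, 10) < 984770902183611232881 is n = 573 (where E[X] = 35985079097622435638/36472996377170786403 ≈ 0.987). Hence R_3(10) > 573, i.e. R_3(10) ≥ 574.

Largest n = 573; hence R_3(10) > 573.


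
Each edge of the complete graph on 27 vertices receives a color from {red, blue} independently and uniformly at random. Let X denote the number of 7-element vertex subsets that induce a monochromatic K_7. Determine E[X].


Let X = Σ_S X_S over the C(27, 7) = 888030 subsets S of size 7, where X_S = 1 if the K_7 on S is monochromatic.
For a fixed S, the K_7 on S has C(7, 2) = 21 edges. P[all 21 edges red] = (1/2)^21, and likewise for blue, so P[monochromatic] = 2·(1/2)^21 = 2^{1 − 21} = 1/1048576.
By linearity: E[X] = C(27, 7) · 2^{1 − 21} = 888030 · 1/1048576 = 444015/524288.
Numerically: E[X] ≈ 0.84689.

E[X] = C(27,7)·2^(1−C(7,2)) = 444015/524288 ≈ 0.84689.


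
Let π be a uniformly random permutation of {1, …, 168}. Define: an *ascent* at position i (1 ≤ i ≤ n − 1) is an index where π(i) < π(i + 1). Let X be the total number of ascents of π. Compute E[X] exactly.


Write X = Σ X_I over i = 1, …, 167, with X_I the indicator of one ascent.
There are 167 indicators.
For each fixed i, the pair (π(i), π(i+1)) is a uniformly random ordered pair of distinct values from {1, …, 168}; by symmetry P[π(i) < π(i+1)] = 1/2.
By linearity: E[X] = 167 · (1/2) = (168 − 1) · (1/2) = 167/2 ≈ 83.50000.

E[X] = 167/2 = 83.50000.


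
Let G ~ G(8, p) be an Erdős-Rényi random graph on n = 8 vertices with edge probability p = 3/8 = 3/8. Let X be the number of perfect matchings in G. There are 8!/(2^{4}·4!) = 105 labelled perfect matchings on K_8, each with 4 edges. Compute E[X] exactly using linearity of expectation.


K_8 has 8!/(2^{4}·4!) = 105 labelled perfect matchings.
For each such perfect matching H, let X_H = 1 if all 4 edges of H are present in G. Then P[X_H = 1] = p^{4} = (3/8)^{4} = 81/4096.
By linearity of expectation: E[X] = Σ_H E[X_H] = 105 · p^{4} = 105 · 81/4096 = 8505/4096.
Numerically: E[X] ≈ 2.0764.

E[X] = 105 · (3/8)^{4} = 8505/4096 ≈ 2.0764.


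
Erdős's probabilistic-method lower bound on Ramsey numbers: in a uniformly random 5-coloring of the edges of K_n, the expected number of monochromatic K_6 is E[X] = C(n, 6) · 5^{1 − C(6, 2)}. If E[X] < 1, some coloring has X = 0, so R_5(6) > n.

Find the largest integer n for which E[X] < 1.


We need C(n, 6) · 5^{1 − 15} < 1, i.e. C(n, 6) < 5^{15 − 1} = 6103515625.
Check values of n near the boundary:
  n = 129: C(129, 6) = 5688177600; 5688177600 < 6103515625? YES
  n = 130: C(130, 6) = 5963412000; 5963412000 < 6103515625? YES
  n = 131: C(131, 6) = 6249655776; 6249655776 < 6103515625? NO
  n = 132: C(132, 6) = 6547258432; 6547258432 < 6103515625? NO
  n = 133: C(133, 6) = 6856577728; 6856577728 < 6103515625? NO
The largest n with C(n, 6) < 6103515625 is n = 130 (where E[X] = 47707296/48828125 ≈ 0.977045). Hence R_5(6) > 130, i.e. R_5(6) ≥ 131.

Largest n = 130; hence R_5(6) > 130.


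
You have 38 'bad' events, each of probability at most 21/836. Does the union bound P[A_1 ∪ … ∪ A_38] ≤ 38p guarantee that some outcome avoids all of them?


Union bound: P[∪_{i=1}^{38} A_i] ≤ Σ_i P[A_i] ≤ 38·p = 38·(21/836) = 21/22.
Numerically: 21/22 ≈ 0.95455.
Is 21/22 < 1? YES.
Since P[∪ A_i] ≤ 21/22 < 1, the complement has P[∩ A_i^c] ≥ 1 − 21/22 = 1/22 > 0, so some outcome avoids every A_i.

38·p = 21/22 ≈ 0.95455; existence CERTIFIED by the union bound.


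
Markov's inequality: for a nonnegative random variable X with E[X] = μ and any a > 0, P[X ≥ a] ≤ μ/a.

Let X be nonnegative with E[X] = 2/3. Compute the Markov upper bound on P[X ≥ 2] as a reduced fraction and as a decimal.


μ = E[X] = 2/3, a = 2.
Markov: P[X ≥ 2] ≤ μ/a = (2/3)/2 = 1/3.
Numerically: ≈ 0.33333.
(Since a = 2 > μ = 0.66667, the bound 1/3 is < 1 and informative.)

P[X ≥ 2] ≤ 1/3 ≈ 0.33333.


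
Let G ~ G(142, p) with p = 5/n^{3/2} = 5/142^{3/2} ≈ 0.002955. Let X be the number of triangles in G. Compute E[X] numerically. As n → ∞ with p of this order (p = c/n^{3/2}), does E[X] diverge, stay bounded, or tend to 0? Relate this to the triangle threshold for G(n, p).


Number of potential triangles: C(142, 3) = 467180.
Each occurs with probability p³ ≈ (0.002955)³ ≈ 2.579957e-08.
By linearity: E[X] = C(142, 3)·p³ ≈ 467180 · 2.579957e-08 ≈ 0.0121.
Since α = 3/2 > 1, p = c/n^{3/2} = o(1/n) is below the triangle threshold p ~ 1/n. Asymptotically E[X] ~ (c³/6)·n^{3(1−α)} = (5³/6)·n^{-1.5} → 0, so by Markov's inequality G has no triangles w.h.p.

E[X] ≈ 0.0121; in regime p = Θ(1/n^{3/2}) E[X] tends to 0 (below the triangle threshold p ~ 1/n).


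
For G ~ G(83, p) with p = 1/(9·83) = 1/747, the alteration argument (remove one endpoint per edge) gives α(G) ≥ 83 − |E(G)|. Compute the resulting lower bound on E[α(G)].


E[|E(G)|] = C(83, 2)·p = 3403 · (1/747) = 41/9.
E[α(G)] ≥ n − E[|E(G)|] = 83 − 41/9 = 706/9.
Numerically: ≈ 78.444.
(This is only a lower bound; the true E[α(G)] may be larger.)

E[α(G)] ≥ 706/9 ≈ 78.444.


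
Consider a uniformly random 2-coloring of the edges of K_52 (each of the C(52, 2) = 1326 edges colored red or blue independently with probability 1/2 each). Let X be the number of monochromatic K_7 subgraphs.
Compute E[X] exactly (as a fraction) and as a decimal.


Let X = Σ_S X_S over the C(52, 7) = 133784560 subsets S of size 7, where X_S = 1 if the K_7 on S is monochromatic.
For a fixed S, the K_7 on S has C(7, 2) = 21 edges. P[all 21 edges red] = (1/2)^21, and likewise for blue, so P[monochromatic] = 2·(1/2)^21 = 2^{1 − 21} = 1/1048576.
Summing: E[X] = C(52, 7) · 2^{1 − 21} = 133784560 · 1/1048576 = 8361535/65536.
Numerically: E[X] ≈ 127.5869.

E[X] = C(52,7)·2^(1−C(7,2)) = 8361535/65536 ≈ 127.5869.


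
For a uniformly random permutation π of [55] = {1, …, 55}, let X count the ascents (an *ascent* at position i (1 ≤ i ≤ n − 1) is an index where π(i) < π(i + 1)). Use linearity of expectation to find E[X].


Write X = Σ X_I over i = 1, …, 54, with X_I the indicator of one ascent.
There are 54 indicators.
For each fixed i, the pair (π(i), π(i+1)) is a uniformly random ordered pair of distinct values from {1, …, 55}; by symmetry P[π(i) < π(i+1)] = 1/2.
By linearity: E[X] = 54 · (1/2) = (55 − 1) · (1/2) = 27 ≈ 27.0000.

E[X] = 27 = 27.0000.


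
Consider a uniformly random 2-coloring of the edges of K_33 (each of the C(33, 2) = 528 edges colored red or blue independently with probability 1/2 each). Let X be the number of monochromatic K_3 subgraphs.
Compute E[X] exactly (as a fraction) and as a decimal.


Let X = Σ_S X_S over the C(33, 3) = 5456 subsets S of size 3, where X_S = 1 if the K_3 on S is monochromatic.
For a fixed S, the K_3 on S has C(3, 2) = 3 edges. P[all 3 edges red] = (1/2)^3, and likewise for blue, so P[monochromatic] = 2·(1/2)^3 = 2^{1 − 3} = 1/4.
By linearity of expectation: E[X] = C(33, 3) · 2^{1 − 3} = 5456 · 1/4 = 1364.
Numerically: E[X] ≈ 1364.000.

E[X] = C(33,3)·2^(1−C(3,2)) = 1364 ≈ 1364.000.


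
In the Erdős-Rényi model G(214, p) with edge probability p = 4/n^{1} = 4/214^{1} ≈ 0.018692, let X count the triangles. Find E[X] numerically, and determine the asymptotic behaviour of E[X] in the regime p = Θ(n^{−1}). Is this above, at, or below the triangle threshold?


Number of potential triangles: C(214, 3) = 1610564.
Each occurs with probability p³ ≈ (0.018692)³ ≈ 6.5303830e-06.
By linearity: E[X] = C(214, 3)·p³ ≈ 1610564 · 6.5303830e-06 ≈ 10.51760.
Here α = 1, so p = 4/n is exactly at the triangle threshold p ~ 1/n. Asymptotically E[X] → c³/6 = 4³/6 = 32/3 ≈ 10.66667, a bounded constant. In this regime the triangle count is asymptotically Poisson(c³/6).

E[X] ≈ 10.51760; in regime p = Θ(1/n^{1}) E[X] stays bounded (at the triangle threshold p ~ 1/n).


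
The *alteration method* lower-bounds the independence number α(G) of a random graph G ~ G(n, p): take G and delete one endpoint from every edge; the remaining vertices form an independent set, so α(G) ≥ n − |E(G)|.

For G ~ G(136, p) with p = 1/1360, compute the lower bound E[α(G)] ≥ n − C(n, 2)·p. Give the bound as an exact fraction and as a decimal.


E[|E(G)|] = C(136, 2)·p = 9180 · (1/1360) = 27/4.
E[α(G)] ≥ n − E[|E(G)|] = 136 − 27/4 = 517/4.
Numerically: ≈ 129.2500.
(This is only a lower bound; the true E[α(G)] may be larger.)

E[α(G)] ≥ 517/4 ≈ 129.2500.


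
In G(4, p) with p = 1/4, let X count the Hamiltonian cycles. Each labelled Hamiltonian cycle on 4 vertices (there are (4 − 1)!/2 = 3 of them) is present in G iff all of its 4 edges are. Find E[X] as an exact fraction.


K_4 has (4 − 1)!/2 = 3 labelled Hamiltonian cycles.
For each such Hamiltonian cycle H, let X_H = 1 if all 4 edges of H are present in G. Then P[X_H = 1] = p^{4} = (1/4)^{4} = 1/256.
By linearity: E[X] = Σ_H E[X_H] = 3 · p^{4} = 3 · 1/256 = 3/256.
Numerically: E[X] ≈ 0.01172.

E[X] = 3 · (1/4)^{4} = 3/256 ≈ 0.01172.


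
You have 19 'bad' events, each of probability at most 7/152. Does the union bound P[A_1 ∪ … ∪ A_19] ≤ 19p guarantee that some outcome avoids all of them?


Union bound: P[∪_{i=1}^{19} A_i] ≤ Σ_i P[A_i] ≤ 19·p = 19·(7/152) = 7/8.
Numerically: 7/8 ≈ 0.875.
Is 7/8 < 1? YES.
Since P[∪ A_i] ≤ 7/8 < 1, the complement has P[∩ A_i^c] ≥ 1 − 7/8 = 1/8 > 0, so some outcome avoids every A_i.

19·p = 7/8 ≈ 0.875; existence CERTIFIED by the union bound.


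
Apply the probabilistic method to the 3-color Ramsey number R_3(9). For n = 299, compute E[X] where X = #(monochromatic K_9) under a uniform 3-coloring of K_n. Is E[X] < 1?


E[X] = C(299, 9) · 3^{1 − 36} = 46610674441390059 · 3^{−35} = 46610674441390059/50031545098999707.
As a reduced fraction: E[X] = 15536891480463353/16677181699666569 ≈ 0.931626.
Is E[X] < 1? YES.
Since E[X] < 1, there exists a 3-coloring of K_{299} with no monochromatic K_9; hence R_3(9) > 299.

E[X] = 15536891480463353/16677181699666569 ≈ 0.931626; E[X] < 1, so R_3(9) > 299.


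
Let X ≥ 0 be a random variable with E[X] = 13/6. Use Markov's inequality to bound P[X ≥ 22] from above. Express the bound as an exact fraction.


μ = E[X] = 13/6, a = 22.
Markov: P[X ≥ 22] ≤ μ/a = (13/6)/22 = 13/132.
Numerically: ≈ 0.0985.
(Since a = 22 > μ = 2.1667, the bound 13/132 is < 1 and informative.)

P[X ≥ 22] ≤ 13/132 ≈ 0.0985.


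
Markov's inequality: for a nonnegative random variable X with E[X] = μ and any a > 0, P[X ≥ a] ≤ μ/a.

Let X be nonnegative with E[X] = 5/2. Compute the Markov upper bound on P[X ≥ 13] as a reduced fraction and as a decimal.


μ = E[X] = 5/2, a = 13.
Markov: P[X ≥ 13] ≤ μ/a = (5/2)/13 = 5/26.
Numerically: ≈ 0.192308.
(Since a = 13 > μ = 2.500000, the bound 5/26 is < 1 and informative.)

P[X ≥ 13] ≤ 5/26 ≈ 0.192308.


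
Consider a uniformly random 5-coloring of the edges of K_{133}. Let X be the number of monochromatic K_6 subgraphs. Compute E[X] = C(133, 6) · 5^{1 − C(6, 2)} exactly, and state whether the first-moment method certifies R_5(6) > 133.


E[X] = C(133, 6) · 5^{1 − 15} = 6856577728 · 5^{−14} = 6856577728/6103515625.
As a reduced fraction: E[X] = 6856577728/6103515625 ≈ 1.12338.
Is E[X] < 1? NO.
Since E[X] ≥ 1, the first-moment bound is inconclusive at n = 133; it does NOT by itself certify R_5(6) > 133.

E[X] = 6856577728/6103515625 ≈ 1.12338; E[X] ≥ 1; first-moment method inconclusive here.


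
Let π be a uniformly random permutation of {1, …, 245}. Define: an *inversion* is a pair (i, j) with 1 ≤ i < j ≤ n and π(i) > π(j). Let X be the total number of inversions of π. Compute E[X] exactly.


Write X = Σ X_I over the C(245, 2) = 29890 pairs i < j, with X_I the indicator of one inversion.
There are 29890 indicators.
For each fixed pair i < j, the values π(i) and π(j) are two distinct elements of {1, …, 245} in uniformly random order; by symmetry P[π(i) > π(j)] = 1/2.
By linearity: E[X] = 29890 · (1/2) = C(245, 2) · (1/2) = 29890/2 = 14945 ≈ 14945.0000.

E[X] = 14945 = 14945.0000.


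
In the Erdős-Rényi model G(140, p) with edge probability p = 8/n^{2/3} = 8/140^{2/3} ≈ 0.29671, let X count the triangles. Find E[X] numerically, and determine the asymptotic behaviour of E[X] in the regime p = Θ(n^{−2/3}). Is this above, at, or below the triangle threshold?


Number of potential triangles: C(140, 3) = 447580.
Each occurs with probability p³ ≈ (0.29671)³ ≈ 2.6122449e-02.
By linearity: E[X] = C(140, 3)·p³ ≈ 447580 · 2.6122449e-02 ≈ 11691.88571.
Since α = 2/3 < 1, p = c/n^{2/3} ≫ 1/n is above the triangle threshold p ~ 1/n. Asymptotically E[X] ~ (c³/6)·n^{3(1−α)} = (8³/6)·n^{1} → ∞; triangles are abundant w.h.p.

E[X] ≈ 11691.88571; in regime p = Θ(1/n^{2/3}) E[X] diverges (above the triangle threshold p ~ 1/n).


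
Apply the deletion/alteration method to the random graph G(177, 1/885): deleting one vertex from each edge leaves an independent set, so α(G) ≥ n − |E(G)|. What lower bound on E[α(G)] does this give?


E[|E(G)|] = C(177, 2)·p = 15576 · (1/885) = 88/5.
E[α(G)] ≥ n − E[|E(G)|] = 177 − 88/5 = 797/5.
Numerically: ≈ 159.400000.
(This is only a lower bound; the true E[α(G)] may be larger.)

E[α(G)] ≥ 797/5 ≈ 159.400000.


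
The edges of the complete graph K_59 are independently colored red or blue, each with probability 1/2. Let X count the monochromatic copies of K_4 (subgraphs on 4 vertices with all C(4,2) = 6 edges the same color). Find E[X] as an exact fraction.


Let X = Σ_S X_S over the C(59, 4) = 455126 subsets S of size 4, where X_S = 1 if the K_4 on S is monochromatic.
For a fixed S, the K_4 on S has C(4, 2) = 6 edges. P[all 6 edges red] = (1/2)^6, and likewise for blue, so P[monochromatic] = 2·(1/2)^6 = 2^{1 − 6} = 1/32.
By linearity of expectation: E[X] = C(59, 4) · 2^{1 − 6} = 455126 · 1/32 = 227563/16.
Numerically: E[X] ≈ 14222.687500.

E[X] = C(59,4)·2^(1−C(4,2)) = 227563/16 ≈ 14222.687500.


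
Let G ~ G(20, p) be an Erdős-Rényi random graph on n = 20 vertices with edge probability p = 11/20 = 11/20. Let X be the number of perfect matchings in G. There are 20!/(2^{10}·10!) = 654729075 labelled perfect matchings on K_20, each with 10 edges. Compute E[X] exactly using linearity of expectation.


K_20 has 20!/(2^{10}·10!) = 654729075 labelled perfect matchings.
For each such perfect matching H, let X_H = 1 if all 10 edges of H are present in G. Then P[X_H = 1] = p^{10} = (11/20)^{10} = 25937424601/10240000000000.
Summing the indicators: E[X] = Σ_H E[X_H] = 654729075 · p^{10} = 654729075 · 25937424601/10240000000000 = 679279440675798963/409600000000.
Numerically: E[X] ≈ 1.6584e+06.

E[X] = 654729075 · (11/20)^{10} = 679279440675798963/409600000000 ≈ 1.6584e+06.


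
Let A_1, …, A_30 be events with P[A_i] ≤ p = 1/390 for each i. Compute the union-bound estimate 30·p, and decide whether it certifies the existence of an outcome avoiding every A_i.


Union bound: P[∪_{i=1}^{30} A_i] ≤ Σ_i P[A_i] ≤ 30·p = 30·(1/390) = 1/13.
Numerically: 1/13 ≈ 0.077.
Is 1/13 < 1? YES.
Since P[∪ A_i] ≤ 1/13 < 1, the complement has P[∩ A_i^c] ≥ 1 − 1/13 = 12/13 > 0, so some outcome avoids every A_i.

30·p = 1/13 ≈ 0.077; existence CERTIFIED by the union bound.


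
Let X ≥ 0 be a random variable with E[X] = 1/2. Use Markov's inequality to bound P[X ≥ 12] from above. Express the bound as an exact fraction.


μ = E[X] = 1/2, a = 12.
Markov: P[X ≥ 12] ≤ μ/a = (1/2)/12 = 1/24.
Numerically: ≈ 0.041667.
(Since a = 12 > μ = 0.500000, the bound 1/24 is < 1 and informative.)

P[X ≥ 12] ≤ 1/24 ≈ 0.041667.


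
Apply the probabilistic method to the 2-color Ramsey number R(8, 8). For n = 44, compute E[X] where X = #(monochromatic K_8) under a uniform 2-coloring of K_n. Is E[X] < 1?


E[X] = C(44, 8) · 2^{1 − 28} = 177232627 · 2^{−27} = 177232627/134217728.
As a reduced fraction: E[X] = 177232627/134217728 ≈ 1.3205.
Is E[X] < 1? NO.
Since E[X] ≥ 1, the first-moment bound is inconclusive at n = 44; it does NOT by itself certify R(8, 8) > 44.

E[X] = 177232627/134217728 ≈ 1.3205; E[X] ≥ 1; first-moment method inconclusive here.


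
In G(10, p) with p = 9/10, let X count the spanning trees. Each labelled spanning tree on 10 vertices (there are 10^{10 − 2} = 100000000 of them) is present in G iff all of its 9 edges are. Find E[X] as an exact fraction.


K_10 has 10^{10 − 2} = 100000000 labelled spanning trees.
For each such spanning tree H, let X_H = 1 if all 9 edges of H are present in G. Then P[X_H = 1] = p^{9} = (9/10)^{9} = 387420489/1000000000.
Summing the indicators: E[X] = Σ_H E[X_H] = 100000000 · p^{9} = 100000000 · 387420489/1000000000 = 387420489/10.
Numerically: E[X] ≈ 3.8742e+07.

E[X] = 100000000 · (9/10)^{9} = 387420489/10 ≈ 3.8742e+07.


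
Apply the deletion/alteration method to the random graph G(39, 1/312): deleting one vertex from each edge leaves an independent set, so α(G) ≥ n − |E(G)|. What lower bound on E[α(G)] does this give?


E[|E(G)|] = C(39, 2)·p = 741 · (1/312) = 19/8.
E[α(G)] ≥ n − E[|E(G)|] = 39 − 19/8 = 293/8.
Numerically: ≈ 36.625000.
(This is only a lower bound; the true E[α(G)] may be larger.)

E[α(G)] ≥ 293/8 ≈ 36.625000.


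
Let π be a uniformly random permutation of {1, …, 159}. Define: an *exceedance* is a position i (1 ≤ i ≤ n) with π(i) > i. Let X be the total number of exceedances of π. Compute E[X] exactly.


Write X = Σ_{i=1}^{159} X_i, where X_i = 1_{π(i) > i}.
For each fixed i, π(i) is uniform over {1, …, 159} (marginal of a uniform permutation), so P[π(i) > i] = (n − i)/n. Summing: Σ_{i=1}^{159} (n − i)/n = (0 + 1 + … + 158)/159 = 159(159 − 1)/(2·159) = (159 − 1)/2.
Hence E[X] = Σ_{i=1}^{159} (159 − i)/159 = 79 ≈ 79.0000.

E[X] = 79 = 79.0000.


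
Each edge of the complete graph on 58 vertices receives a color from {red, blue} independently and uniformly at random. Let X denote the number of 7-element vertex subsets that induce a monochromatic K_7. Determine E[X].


Let X = Σ_S X_S over the C(58, 7) = 300674088 subsets S of size 7, where X_S = 1 if the K_7 on S is monochromatic.
For a fixed S, the K_7 on S has C(7, 2) = 21 edges. P[all 21 edges red] = (1/2)^21, and likewise for blue, so P[monochromatic] = 2·(1/2)^21 = 2^{1 − 21} = 1/1048576.
By linearity: E[X] = C(58, 7) · 2^{1 − 21} = 300674088 · 1/1048576 = 37584261/131072.
Numerically: E[X] ≈ 286.745155.

E[X] = C(58,7)·2^(1−C(7,2)) = 37584261/131072 ≈ 286.745155.


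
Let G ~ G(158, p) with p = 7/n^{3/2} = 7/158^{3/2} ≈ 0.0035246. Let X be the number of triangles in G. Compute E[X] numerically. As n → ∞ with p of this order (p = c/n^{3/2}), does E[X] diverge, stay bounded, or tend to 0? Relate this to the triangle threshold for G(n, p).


Number of potential triangles: C(158, 3) = 644956.
Each occurs with probability p³ ≈ (0.0035246)³ ≈ 4.3786197e-08.
By linearity: E[X] = C(158, 3)·p³ ≈ 644956 · 4.3786197e-08 ≈ 0.02824.
Since α = 3/2 > 1, p = c/n^{3/2} = o(1/n) is below the triangle threshold p ~ 1/n. Asymptotically E[X] ~ (c³/6)·n^{3(1−α)} = (7³/6)·n^{-1.5} → 0, so by Markov's inequality G has no triangles w.h.p.

E[X] ≈ 0.02824; in regime p = Θ(1/n^{3/2}) E[X] tends to 0 (below the triangle threshold p ~ 1/n).


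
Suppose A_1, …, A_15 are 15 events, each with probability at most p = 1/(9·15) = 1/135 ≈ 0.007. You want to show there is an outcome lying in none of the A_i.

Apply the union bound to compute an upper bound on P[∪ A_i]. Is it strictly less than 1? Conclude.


Union bound: P[∪_{i=1}^{15} A_i] ≤ Σ_i P[A_i] ≤ 15·p = 15·(1/135) = 1/9.
Numerically: 1/9 ≈ 0.111.
Is 1/9 < 1? YES.
Since P[∪ A_i] ≤ 1/9 < 1, the complement has P[∩ A_i^c] ≥ 1 − 1/9 = 8/9 > 0, so some outcome avoids every A_i.

15·p = 1/9 ≈ 0.111; existence CERTIFIED by the union bound.


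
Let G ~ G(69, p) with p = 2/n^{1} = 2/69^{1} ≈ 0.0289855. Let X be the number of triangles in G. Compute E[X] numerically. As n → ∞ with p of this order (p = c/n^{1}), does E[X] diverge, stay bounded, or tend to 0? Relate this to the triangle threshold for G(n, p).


Number of potential triangles: C(69, 3) = 52394.
Each occurs with probability p³ ≈ (0.0289855)³ ≈ 2.43524531e-05.
By linearity: E[X] = C(69, 3)·p³ ≈ 52394 · 2.43524531e-05 ≈ 1.275922.
Here α = 1, so p = 2/n is exactly at the triangle threshold p ~ 1/n. Asymptotically E[X] → c³/6 = 2³/6 = 4/3 ≈ 1.333333, a bounded constant. In this regime the triangle count is asymptotically Poisson(c³/6).

E[X] ≈ 1.275922; in regime p = Θ(1/n^{1}) E[X] stays bounded (at the triangle threshold p ~ 1/n).


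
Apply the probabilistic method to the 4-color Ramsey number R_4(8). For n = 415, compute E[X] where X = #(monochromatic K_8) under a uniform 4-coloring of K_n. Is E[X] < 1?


E[X] = C(415, 8) · 4^{1 − 28} = 20388455694719685 · 4^{−27} = 20388455694719685/18014398509481984.
As a reduced fraction: E[X] = 20388455694719685/18014398509481984 ≈ 1.13179.
Is E[X] < 1? NO.
Since E[X] ≥ 1, the first-moment bound is inconclusive at n = 415; it does NOT by itself certify R_4(8) > 415.

E[X] = 20388455694719685/18014398509481984 ≈ 1.13179; E[X] ≥ 1; first-moment method inconclusive here.


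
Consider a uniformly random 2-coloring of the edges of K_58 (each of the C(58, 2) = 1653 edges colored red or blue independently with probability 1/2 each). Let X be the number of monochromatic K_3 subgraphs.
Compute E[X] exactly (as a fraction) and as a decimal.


Let X = Σ_S X_S over the C(58, 3) = 30856 subsets S of size 3, where X_S = 1 if the K_3 on S is monochromatic.
For a fixed S, the K_3 on S has C(3, 2) = 3 edges. P[all 3 edges red] = (1/2)^3, and likewise for blue, so P[monochromatic] = 2·(1/2)^3 = 2^{1 − 3} = 1/4.
By linearity: E[X] = C(58, 3) · 2^{1 − 3} = 30856 · 1/4 = 7714.
Numerically: E[X] ≈ 7714.000.

E[X] = C(58,3)·2^(1−C(3,2)) = 7714 ≈ 7714.000.


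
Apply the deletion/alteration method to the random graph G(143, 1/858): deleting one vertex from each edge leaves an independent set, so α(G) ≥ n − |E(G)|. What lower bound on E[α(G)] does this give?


E[|E(G)|] = C(143, 2)·p = 10153 · (1/858) = 71/6.
E[α(G)] ≥ n − E[|E(G)|] = 143 − 71/6 = 787/6.
Numerically: ≈ 131.1667.
(This is only a lower bound; the true E[α(G)] may be larger.)

E[α(G)] ≥ 787/6 ≈ 131.1667.


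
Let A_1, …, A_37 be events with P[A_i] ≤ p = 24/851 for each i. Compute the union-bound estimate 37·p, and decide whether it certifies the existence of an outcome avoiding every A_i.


Union bound: P[∪_{i=1}^{37} A_i] ≤ Σ_i P[A_i] ≤ 37·p = 37·(24/851) = 24/23.
Numerically: 24/23 ≈ 1.0434783.
Is 24/23 < 1? NO.
Since the bound 24/23 is ≥ 1, the union bound is uninformative here; it does NOT by itself certify existence.

37·p = 24/23 ≈ 1.0434783; existence NOT certified by the union bound.


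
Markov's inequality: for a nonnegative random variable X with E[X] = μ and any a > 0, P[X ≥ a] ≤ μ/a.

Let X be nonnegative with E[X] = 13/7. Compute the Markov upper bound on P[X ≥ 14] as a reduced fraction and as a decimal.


μ = E[X] = 13/7, a = 14.
Markov: P[X ≥ 14] ≤ μ/a = (13/7)/14 = 13/98.
Numerically: ≈ 0.132653.
(Since a = 14 > μ = 1.857143, the bound 13/98 is < 1 and informative.)

P[X ≥ 14] ≤ 13/98 ≈ 0.132653.


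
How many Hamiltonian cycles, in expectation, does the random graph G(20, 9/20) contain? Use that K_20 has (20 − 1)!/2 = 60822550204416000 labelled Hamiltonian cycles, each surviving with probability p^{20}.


K_20 has (20 − 1)!/2 = 60822550204416000 labelled Hamiltonian cycles.
For each such Hamiltonian cycle H, let X_H = 1 if all 20 edges of H are present in G. Then P[X_H = 1] = p^{20} = (9/20)^{20} = 12157665459056928801/104857600000000000000000000.
By linearity: E[X] = Σ_H E[X_H] = 60822550204416000 · p^{20} = 60822550204416000 · 12157665459056928801/104857600000000000000000000 = 180532279724605553545860280221/25600000000000000000.
Numerically: E[X] ≈ 7.05e+09.

E[X] = 60822550204416000 · (9/20)^{20} = 180532279724605553545860280221/25600000000000000000 ≈ 7.05e+09.


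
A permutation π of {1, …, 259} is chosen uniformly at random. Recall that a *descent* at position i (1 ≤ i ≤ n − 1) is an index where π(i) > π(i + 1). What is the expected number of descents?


Write X = Σ X_I over i = 1, …, 258, with X_I the indicator of one descent.
There are 258 indicators.
For each fixed i, the pair (π(i), π(i+1)) is a uniformly random ordered pair of distinct values from {1, …, 259}; by symmetry P[π(i) > π(i+1)] = 1/2.
By linearity: E[X] = 258 · (1/2) = (259 − 1) · (1/2) = 129 ≈ 129.00000.

E[X] = 129 = 129.00000.


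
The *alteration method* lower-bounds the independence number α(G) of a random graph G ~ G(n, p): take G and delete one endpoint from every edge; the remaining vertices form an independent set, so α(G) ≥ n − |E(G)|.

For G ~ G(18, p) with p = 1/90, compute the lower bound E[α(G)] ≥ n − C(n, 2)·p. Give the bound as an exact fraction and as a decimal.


E[|E(G)|] = C(18, 2)·p = 153 · (1/90) = 17/10.
E[α(G)] ≥ n − E[|E(G)|] = 18 − 17/10 = 163/10.
Numerically: ≈ 16.3000.
(This is only a lower bound; the true E[α(G)] may be larger.)

E[α(G)] ≥ 163/10 ≈ 16.3000.


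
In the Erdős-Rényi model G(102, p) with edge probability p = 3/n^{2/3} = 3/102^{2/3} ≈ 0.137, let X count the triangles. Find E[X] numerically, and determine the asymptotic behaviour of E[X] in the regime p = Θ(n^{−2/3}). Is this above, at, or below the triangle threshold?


Number of potential triangles: C(102, 3) = 171700.
Each occurs with probability p³ ≈ (0.137)³ ≈ 2.59516e-03.
By linearity: E[X] = C(102, 3)·p³ ≈ 171700 · 2.59516e-03 ≈ 445.588.
Since α = 2/3 < 1, p = c/n^{2/3} ≫ 1/n is above the triangle threshold p ~ 1/n. Asymptotically E[X] ~ (c³/6)·n^{3(1−α)} = (3³/6)·n^{1} → ∞; triangles are abundant w.h.p.

E[X] ≈ 445.588; in regime p = Θ(1/n^{2/3}) E[X] diverges (above the triangle threshold p ~ 1/n).


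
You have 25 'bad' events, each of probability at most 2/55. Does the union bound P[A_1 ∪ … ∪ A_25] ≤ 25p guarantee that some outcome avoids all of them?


Union bound: P[∪_{i=1}^{25} A_i] ≤ Σ_i P[A_i] ≤ 25·p = 25·(2/55) = 10/11.
Numerically: 10/11 ≈ 0.9090909.
Is 10/11 < 1? YES.
Since P[∪ A_i] ≤ 10/11 < 1, the complement has P[∩ A_i^c] ≥ 1 − 10/11 = 1/11 > 0, so some outcome avoids every A_i.

25·p = 10/11 ≈ 0.9090909; existence CERTIFIED by the union bound.


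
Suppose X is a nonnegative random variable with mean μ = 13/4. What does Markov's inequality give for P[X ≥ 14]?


μ = E[X] = 13/4, a = 14.
Markov: P[X ≥ 14] ≤ μ/a = (13/4)/14 = 13/56.
Numerically: ≈ 0.23214.
(Since a = 14 > μ = 3.25000, the bound 13/56 is < 1 and informative.)

P[X ≥ 14] ≤ 13/56 ≈ 0.23214.


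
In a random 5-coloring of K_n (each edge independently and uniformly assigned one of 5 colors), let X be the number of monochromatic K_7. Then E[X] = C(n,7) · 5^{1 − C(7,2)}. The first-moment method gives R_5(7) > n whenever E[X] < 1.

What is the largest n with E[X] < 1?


We need C(n, 7) · 5^{1 − 21} < 1, i.e. C(n, 7) < 5^{21 − 1} = 95367431640625.
Check values of n near the boundary:
  n = 335: C(335, 7) = 88202498238195; 88202498238195 < 95367431640625? YES
  n = 336: C(336, 7) = 90079147136880; 90079147136880 < 95367431640625? YES
  n = 337: C(337, 7) = 91989916924632; 91989916924632 < 95367431640625? YES
  n = 338: C(338, 7) = 93935323022736; 93935323022736 < 95367431640625? YES
  n = 339: C(339, 7) = 95915887062372; 95915887062372 < 95367431640625? NO
The largest n with C(n, 7) < 95367431640625 is n = 338 (where E[X] = 93935323022736/95367431640625 ≈ 0.985). Hence R_5(7) > 338, i.e. R_5(7) ≥ 339.

Largest n = 338; hence R_5(7) > 338.


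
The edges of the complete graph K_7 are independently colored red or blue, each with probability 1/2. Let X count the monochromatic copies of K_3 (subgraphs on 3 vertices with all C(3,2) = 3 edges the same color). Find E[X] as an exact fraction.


Let X = Σ_S X_S over the C(7, 3) = 35 subsets S of size 3, where X_S = 1 if the K_3 on S is monochromatic.
For a fixed S, the K_3 on S has C(3, 2) = 3 edges. P[all 3 edges red] = (1/2)^3, and likewise for blue, so P[monochromatic] = 2·(1/2)^3 = 2^{1 − 3} = 1/4.
By linearity of expectation: E[X] = C(7, 3) · 2^{1 − 3} = 35 · 1/4 = 35/4.
Numerically: E[X] ≈ 8.75000.

E[X] = C(7,3)·2^(1−C(3,2)) = 35/4 ≈ 8.75000.


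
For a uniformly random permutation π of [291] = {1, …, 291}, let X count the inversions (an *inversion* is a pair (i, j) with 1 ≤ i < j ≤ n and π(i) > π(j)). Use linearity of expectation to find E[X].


Write X = Σ X_I over the C(291, 2) = 42195 pairs i < j, with X_I the indicator of one inversion.
There are 42195 indicators.
For each fixed pair i < j, the values π(i) and π(j) are two distinct elements of {1, …, 291} in uniformly random order; by symmetry P[π(i) > π(j)] = 1/2.
By linearity: E[X] = 42195 · (1/2) = C(291, 2) · (1/2) = 42195/2 = 42195/2 ≈ 21097.500.

E[X] = 42195/2 = 21097.500.


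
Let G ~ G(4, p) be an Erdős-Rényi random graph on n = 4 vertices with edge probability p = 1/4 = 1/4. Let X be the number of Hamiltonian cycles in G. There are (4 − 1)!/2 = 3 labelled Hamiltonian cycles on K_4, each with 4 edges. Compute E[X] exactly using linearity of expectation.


K_4 has (4 − 1)!/2 = 3 labelled Hamiltonian cycles.
For each such Hamiltonian cycle H, let X_H = 1 if all 4 edges of H are present in G. Then P[X_H = 1] = p^{4} = (1/4)^{4} = 1/256.
By linearity of expectation: E[X] = Σ_H E[X_H] = 3 · p^{4} = 3 · 1/256 = 3/256.
Numerically: E[X] ≈ 0.0117188.

E[X] = 3 · (1/4)^{4} = 3/256 ≈ 0.0117188.


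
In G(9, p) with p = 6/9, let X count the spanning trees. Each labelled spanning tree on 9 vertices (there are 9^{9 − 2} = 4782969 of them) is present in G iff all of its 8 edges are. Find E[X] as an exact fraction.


K_9 has 9^{9 − 2} = 4782969 labelled spanning trees.
For each such spanning tree H, let X_H = 1 if all 8 edges of H are present in G. Then P[X_H = 1] = p^{8} = (2/3)^{8} = 256/6561.
By linearity: E[X] = Σ_H E[X_H] = 4782969 · p^{8} = 4782969 · 256/6561 = 186624.
Numerically: E[X] ≈ 1.866e+05.

E[X] = 4782969 · (2/3)^{8} = 186624 ≈ 1.866e+05.


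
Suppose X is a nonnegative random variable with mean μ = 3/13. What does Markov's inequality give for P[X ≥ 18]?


μ = E[X] = 3/13, a = 18.
Markov: P[X ≥ 18] ≤ μ/a = (3/13)/18 = 1/78.
Numerically: ≈ 0.012821.
(Since a = 18 > μ = 0.230769, the bound 1/78 is < 1 and informative.)

P[X ≥ 18] ≤ 1/78 ≈ 0.012821.


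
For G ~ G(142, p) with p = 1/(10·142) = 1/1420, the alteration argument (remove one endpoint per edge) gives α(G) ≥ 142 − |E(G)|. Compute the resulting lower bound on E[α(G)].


E[|E(G)|] = C(142, 2)·p = 10011 · (1/1420) = 141/20.
E[α(G)] ≥ n − E[|E(G)|] = 142 − 141/20 = 2699/20.
Numerically: ≈ 134.95000.
(This is only a lower bound; the true E[α(G)] may be larger.)

E[α(G)] ≥ 2699/20 ≈ 134.95000.


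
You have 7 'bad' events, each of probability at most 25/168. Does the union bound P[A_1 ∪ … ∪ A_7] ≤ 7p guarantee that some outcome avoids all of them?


Union bound: P[∪_{i=1}^{7} A_i] ≤ Σ_i P[A_i] ≤ 7·p = 7·(25/168) = 25/24.
Numerically: 25/24 ≈ 1.042.
Is 25/24 < 1? NO.
Since the bound 25/24 is ≥ 1, the union bound is uninformative here; it does NOT by itself certify existence.

7·p = 25/24 ≈ 1.042; existence NOT certified by the union bound.


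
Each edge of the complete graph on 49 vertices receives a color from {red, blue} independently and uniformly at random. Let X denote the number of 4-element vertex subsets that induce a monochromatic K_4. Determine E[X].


Let X = Σ_S X_S over the C(49, 4) = 211876 subsets S of size 4, where X_S = 1 if the K_4 on S is monochromatic.
For a fixed S, the K_4 on S has C(4, 2) = 6 edges. P[all 6 edges red] = (1/2)^6, and likewise for blue, so P[monochromatic] = 2·(1/2)^6 = 2^{1 − 6} = 1/32.
By linearity: E[X] = C(49, 4) · 2^{1 − 6} = 211876 · 1/32 = 52969/8.
Numerically: E[X] ≈ 6621.1250.

E[X] = C(49,4)·2^(1−C(4,2)) = 52969/8 ≈ 6621.1250.


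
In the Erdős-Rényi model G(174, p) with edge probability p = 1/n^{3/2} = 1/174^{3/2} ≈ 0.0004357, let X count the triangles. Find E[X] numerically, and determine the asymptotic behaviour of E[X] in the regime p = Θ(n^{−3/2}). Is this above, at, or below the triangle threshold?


Number of potential triangles: C(174, 3) = 862924.
Each occurs with probability p³ ≈ (0.0004357)³ ≈ 8.270436e-11.
By linearity: E[X] = C(174, 3)·p³ ≈ 862924 · 8.270436e-11 ≈ 0.0001.
Since α = 3/2 > 1, p = c/n^{3/2} = o(1/n) is below the triangle threshold p ~ 1/n. Asymptotically E[X] ~ (c³/6)·n^{3(1−α)} = (1³/6)·n^{-1.5} → 0, so by Markov's inequality G has no triangles w.h.p.

E[X] ≈ 0.0001; in regime p = Θ(1/n^{3/2}) E[X] tends to 0 (below the triangle threshold p ~ 1/n).


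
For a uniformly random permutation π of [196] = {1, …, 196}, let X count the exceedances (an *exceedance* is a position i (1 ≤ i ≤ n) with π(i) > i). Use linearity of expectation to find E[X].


Write X = Σ_{i=1}^{196} X_i, where X_i = 1_{π(i) > i}.
For each fixed i, π(i) is uniform over {1, …, 196} (marginal of a uniform permutation), so P[π(i) > i] = (n − i)/n. Summing: Σ_{i=1}^{196} (n − i)/n = (0 + 1 + … + 195)/196 = 196(196 − 1)/(2·196) = (196 − 1)/2.
Hence E[X] = Σ_{i=1}^{196} (196 − i)/196 = 195/2 ≈ 97.5000.

E[X] = 195/2 = 97.5000.


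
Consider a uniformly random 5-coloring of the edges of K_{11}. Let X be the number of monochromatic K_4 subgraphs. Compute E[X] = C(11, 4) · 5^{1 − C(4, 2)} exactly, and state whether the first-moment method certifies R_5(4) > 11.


E[X] = C(11, 4) · 5^{1 − 6} = 330 · 5^{−5} = 330/3125.
As a reduced fraction: E[X] = 66/625 ≈ 0.106.
Is E[X] < 1? YES.
Since E[X] < 1, there exists a 5-coloring of K_{11} with no monochromatic K_4; hence R_5(4) > 11.

E[X] = 66/625 ≈ 0.106; E[X] < 1, so R_5(4) > 11.


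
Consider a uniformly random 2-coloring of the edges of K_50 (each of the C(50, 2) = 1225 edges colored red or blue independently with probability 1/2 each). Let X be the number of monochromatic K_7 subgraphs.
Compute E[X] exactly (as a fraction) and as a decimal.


Let X = Σ_S X_S over the C(50, 7) = 99884400 subsets S of size 7, where X_S = 1 if the K_7 on S is monochromatic.
For a fixed S, the K_7 on S has C(7, 2) = 21 edges. P[all 21 edges red] = (1/2)^21, and likewise for blue, so P[monochromatic] = 2·(1/2)^21 = 2^{1 − 21} = 1/1048576.
By linearity of expectation: E[X] = C(50, 7) · 2^{1 − 21} = 99884400 · 1/1048576 = 6242775/65536.
Numerically: E[X] ≈ 95.257.

E[X] = C(50,7)·2^(1−C(7,2)) = 6242775/65536 ≈ 95.257.
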